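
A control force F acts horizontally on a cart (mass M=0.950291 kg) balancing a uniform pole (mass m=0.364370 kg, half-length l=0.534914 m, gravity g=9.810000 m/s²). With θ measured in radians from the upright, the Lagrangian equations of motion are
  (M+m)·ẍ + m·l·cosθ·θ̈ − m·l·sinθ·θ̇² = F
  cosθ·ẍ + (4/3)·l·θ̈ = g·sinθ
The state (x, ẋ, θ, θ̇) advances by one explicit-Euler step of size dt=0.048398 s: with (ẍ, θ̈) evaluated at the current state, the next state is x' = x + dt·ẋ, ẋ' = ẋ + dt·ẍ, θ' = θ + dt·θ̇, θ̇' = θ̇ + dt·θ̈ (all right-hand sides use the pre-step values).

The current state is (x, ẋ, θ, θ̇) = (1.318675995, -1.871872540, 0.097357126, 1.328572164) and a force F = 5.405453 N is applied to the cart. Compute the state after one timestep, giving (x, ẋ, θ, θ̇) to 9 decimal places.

(1.228081108, -1.631750275, 0.161657362, 1.058199937)

sinθ=0.097203400, cosθ=0.995264537
temp = (F + m·l·θ̇²·sinθ)/(M+m) = (5.405453 + 0.033440929)/1.314661 = 4.137107535
θ̈ = (g·sinθ − cosθ·temp)/(l·(4/3 − m·cos²θ/(M+m))) = -5.586433874
ẍ = temp − m·l·θ̈·cosθ/(M+m) = 4.961408845
Euler: x'=1.318675995+0.048398·-1.871872540=1.228081108, ẋ'=-1.871872540+0.048398·4.961408845=-1.631750275
       θ'=0.097357126+0.048398·1.328572164=0.161657362, θ̇'=1.328572164+0.048398·-5.586433874=1.058199937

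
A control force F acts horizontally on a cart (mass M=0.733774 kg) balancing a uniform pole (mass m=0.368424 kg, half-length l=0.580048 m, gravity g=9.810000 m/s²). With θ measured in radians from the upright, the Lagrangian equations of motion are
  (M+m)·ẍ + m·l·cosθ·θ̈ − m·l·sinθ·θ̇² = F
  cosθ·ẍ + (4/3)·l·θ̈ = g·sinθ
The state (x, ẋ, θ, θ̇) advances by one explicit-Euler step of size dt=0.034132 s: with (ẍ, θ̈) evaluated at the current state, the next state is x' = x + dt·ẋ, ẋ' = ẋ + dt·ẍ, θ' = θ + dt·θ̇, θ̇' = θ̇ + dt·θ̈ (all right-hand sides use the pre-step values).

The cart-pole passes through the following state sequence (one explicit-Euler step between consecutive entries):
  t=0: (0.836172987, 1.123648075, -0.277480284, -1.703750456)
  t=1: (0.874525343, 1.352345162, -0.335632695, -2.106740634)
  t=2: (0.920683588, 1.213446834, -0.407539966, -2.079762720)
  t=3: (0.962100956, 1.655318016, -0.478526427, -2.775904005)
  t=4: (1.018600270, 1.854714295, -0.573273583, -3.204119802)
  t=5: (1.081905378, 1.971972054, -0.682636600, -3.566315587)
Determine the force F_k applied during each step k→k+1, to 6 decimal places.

step 0→1:
  ẍ = (ẋ'−ẋ)/dt = (1.352345162−1.123648075)/0.034132 = 6.700372
  θ̈ = (θ̇'−θ̇)/dt = (-2.106740634−-1.703750456)/0.034132 = -11.806814
  sinθ=-0.273933, cosθ=0.961749
  F = (M+m)·ẍ + m·l·cosθ·θ̈ − m·l·sinθ·θ̇² = 7.385136 + -2.426645 − -0.169929 = 5.128421
step 1→2:
  ẍ = (ẋ'−ẋ)/dt = (1.213446834−1.352345162)/0.034132 = -4.069446
  θ̈ = (θ̇'−θ̇)/dt = (-2.079762720−-2.106740634)/0.034132 = 0.790399
  sinθ=-0.329367, cosθ=0.944202
  F = (M+m)·ẍ + m·l·cosθ·θ̈ − m·l·sinθ·θ̇² = -4.485335 + 0.159486 − -0.312402 = -4.013447
step 2→3:
  ẍ = (ẋ'−ẋ)/dt = (1.655318016−1.213446834)/0.034132 = 12.945950
  θ̈ = (θ̇'−θ̇)/dt = (-2.775904005−-2.079762720)/0.034132 = -20.395561
  sinθ=-0.396352, cosθ=0.918099
  F = (M+m)·ẍ + m·l·cosθ·θ̈ − m·l·sinθ·θ̇² = 14.269001 + -4.001629 − -0.366370 = 10.633742
step 3→4:
  ẍ = (ẋ'−ẋ)/dt = (1.854714295−1.655318016)/0.034132 = 5.841916
  θ̈ = (θ̇'−θ̇)/dt = (-3.204119802−-2.775904005)/0.034132 = -12.545875
  sinθ=-0.460472, cosθ=0.887674
  F = (M+m)·ẍ + m·l·cosθ·θ̈ − m·l·sinθ·θ̇² = 6.438948 + -2.379943 − -0.758270 = 4.817275
step 4→5:
  ẍ = (ẋ'−ẋ)/dt = (1.971972054−1.854714295)/0.034132 = 3.435420
  θ̈ = (θ̇'−θ̇)/dt = (-3.566315587−-3.204119802)/0.034132 = -10.611619
  sinθ=-0.542385, cosθ=0.840130
  F = (M+m)·ẍ + m·l·cosθ·θ̈ − m·l·sinθ·θ̇² = 3.786513 + -1.905197 − -1.189973 = 3.071289

F_0 = 5.128421 N
F_1 = -4.013447 N
F_2 = 10.633742 N
F_3 = 4.817275 N
F_4 = 3.071289 N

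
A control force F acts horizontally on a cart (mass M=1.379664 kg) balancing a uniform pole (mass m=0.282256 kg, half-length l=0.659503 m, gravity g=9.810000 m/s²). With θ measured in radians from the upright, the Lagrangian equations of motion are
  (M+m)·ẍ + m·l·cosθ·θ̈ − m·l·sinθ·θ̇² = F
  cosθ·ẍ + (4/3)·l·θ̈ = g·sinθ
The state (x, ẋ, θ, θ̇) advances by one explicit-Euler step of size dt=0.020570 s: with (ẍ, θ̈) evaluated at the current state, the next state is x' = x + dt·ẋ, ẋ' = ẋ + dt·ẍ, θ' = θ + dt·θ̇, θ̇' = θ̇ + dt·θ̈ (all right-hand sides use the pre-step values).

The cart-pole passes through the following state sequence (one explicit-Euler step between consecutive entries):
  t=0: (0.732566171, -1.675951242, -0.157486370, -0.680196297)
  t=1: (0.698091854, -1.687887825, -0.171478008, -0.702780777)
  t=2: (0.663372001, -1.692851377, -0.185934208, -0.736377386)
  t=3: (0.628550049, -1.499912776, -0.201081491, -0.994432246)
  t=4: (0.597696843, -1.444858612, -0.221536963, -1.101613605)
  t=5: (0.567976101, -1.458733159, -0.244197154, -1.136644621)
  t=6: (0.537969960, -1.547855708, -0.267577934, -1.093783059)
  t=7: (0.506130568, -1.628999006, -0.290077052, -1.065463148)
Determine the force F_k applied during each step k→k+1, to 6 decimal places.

F_0 = -1.152739 N
F_1 = -0.684908 N
F_2 = 13.311801 N
F_3 = 3.534382 N
F_4 = -1.380601 N
F_5 = -6.765997 N
F_6 = -6.249799 N

step 0→1:
  ẍ = (ẋ'−ẋ)/dt = (-1.687887825−-1.675951242)/0.020570 = -0.580291
  θ̈ = (θ̇'−θ̇)/dt = (-0.702780777−-0.680196297)/0.020570 = -1.097933
  sinθ=-0.156836, cosθ=0.987625
  F = (M+m)·ẍ + m·l·cosθ·θ̈ − m·l·sinθ·θ̇² = -0.964397 + -0.201849 − -0.013507 = -1.152739
step 1→2:
  ẍ = (ẋ'−ẋ)/dt = (-1.692851377−-1.687887825)/0.020570 = -0.241301
  θ̈ = (θ̇'−θ̇)/dt = (-0.736377386−-0.702780777)/0.020570 = -1.633282
  sinθ=-0.170639, cosθ=0.985334
  F = (M+m)·ẍ + m·l·cosθ·θ̈ − m·l·sinθ·θ̇² = -0.401022 + -0.299574 − -0.015688 = -0.684908
step 2→3:
  ẍ = (ẋ'−ẋ)/dt = (-1.499912776−-1.692851377)/0.020570 = 9.379611
  θ̈ = (θ̇'−θ̇)/dt = (-0.994432246−-0.736377386)/0.020570 = -12.545205
  sinθ=-0.184865, cosθ=0.982764
  F = (M+m)·ẍ + m·l·cosθ·θ̈ − m·l·sinθ·θ̇² = 15.588163 + -2.295022 − -0.018660 = 13.311801
step 3→4:
  ẍ = (ẋ'−ẋ)/dt = (-1.444858612−-1.499912776)/0.020570 = 2.676430
  θ̈ = (θ̇'−θ̇)/dt = (-1.101613605−-0.994432246)/0.020570 = -5.210567
  sinθ=-0.199729, cosθ=0.979851
  F = (M+m)·ẍ + m·l·cosθ·θ̈ − m·l·sinθ·θ̇² = 4.448012 + -0.950397 − -0.036766 = 3.534382
step 4→5:
  ẍ = (ẋ'−ẋ)/dt = (-1.458733159−-1.444858612)/0.020570 = -0.674504
  θ̈ = (θ̇'−θ̇)/dt = (-1.136644621−-1.101613605)/0.020570 = -1.703015
  sinθ=-0.219729, cosθ=0.975561
  F = (M+m)·ẍ + m·l·cosθ·θ̈ − m·l·sinθ·θ̇² = -1.120972 + -0.309266 − -0.049637 = -1.380601
step 5→6:
  ẍ = (ẋ'−ẋ)/dt = (-1.547855708−-1.458733159)/0.020570 = -4.332647
  θ̈ = (θ̇'−θ̇)/dt = (-1.093783059−-1.136644621)/0.020570 = 2.083693
  sinθ=-0.241777, cosθ=0.970332
  F = (M+m)·ẍ + m·l·cosθ·θ̈ − m·l·sinθ·θ̇² = -7.200513 + 0.376369 − -0.058147 = -6.765997
step 6→7:
  ẍ = (ẋ'−ẋ)/dt = (-1.628999006−-1.547855708)/0.020570 = -3.944740
  θ̈ = (θ̇'−θ̇)/dt = (-1.065463148−-1.093783059)/0.020570 = 1.376758
  sinθ=-0.264396, cosθ=0.964414
  F = (M+m)·ẍ + m·l·cosθ·θ̈ − m·l·sinθ·θ̇² = -6.555842 + 0.247162 − -0.058881 = -6.249799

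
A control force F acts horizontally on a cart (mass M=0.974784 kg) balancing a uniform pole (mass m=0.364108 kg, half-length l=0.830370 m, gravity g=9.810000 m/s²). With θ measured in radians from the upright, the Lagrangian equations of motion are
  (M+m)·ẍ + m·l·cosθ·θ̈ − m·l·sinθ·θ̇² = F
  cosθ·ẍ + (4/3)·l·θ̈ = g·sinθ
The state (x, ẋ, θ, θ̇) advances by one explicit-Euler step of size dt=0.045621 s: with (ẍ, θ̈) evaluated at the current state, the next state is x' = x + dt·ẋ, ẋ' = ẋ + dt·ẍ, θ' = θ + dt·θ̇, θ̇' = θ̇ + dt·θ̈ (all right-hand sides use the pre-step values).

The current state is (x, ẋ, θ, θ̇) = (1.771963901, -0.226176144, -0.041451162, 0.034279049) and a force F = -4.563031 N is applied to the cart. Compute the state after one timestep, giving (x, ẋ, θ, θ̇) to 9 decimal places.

(1.761645519, -0.416661344, -0.039887318, 0.189428940)

sinθ=-0.041439293, cosθ=0.999141024
temp = (F + m·l·θ̇²·sinθ)/(M+m) = (-4.563031 + -0.000014722)/1.338892 = -3.408076023
θ̈ = (g·sinθ − cosθ·temp)/(l·(4/3 − m·cos²θ/(M+m))) = 3.400843703
ẍ = temp − m·l·θ̈·cosθ/(M+m) = -4.175384133
Euler: x'=1.771963901+0.045621·-0.226176144=1.761645519, ẋ'=-0.226176144+0.045621·-4.175384133=-0.416661344
       θ'=-0.041451162+0.045621·0.034279049=-0.039887318, θ̇'=0.034279049+0.045621·3.400843703=0.189428940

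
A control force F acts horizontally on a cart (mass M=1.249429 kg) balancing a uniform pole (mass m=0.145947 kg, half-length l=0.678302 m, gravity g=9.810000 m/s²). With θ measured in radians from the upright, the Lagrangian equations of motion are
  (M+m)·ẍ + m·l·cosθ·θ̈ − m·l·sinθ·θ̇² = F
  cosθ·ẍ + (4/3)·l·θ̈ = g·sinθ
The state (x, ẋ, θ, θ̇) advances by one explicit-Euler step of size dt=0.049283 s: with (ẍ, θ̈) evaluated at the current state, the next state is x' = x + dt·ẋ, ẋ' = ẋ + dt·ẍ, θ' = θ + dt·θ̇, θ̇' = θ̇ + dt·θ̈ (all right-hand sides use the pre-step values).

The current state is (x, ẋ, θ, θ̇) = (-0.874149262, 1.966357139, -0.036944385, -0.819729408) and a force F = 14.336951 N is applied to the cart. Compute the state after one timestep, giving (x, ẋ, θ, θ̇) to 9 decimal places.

(-0.777241283, 2.517184781, -0.077343109, -1.448109992)

sinθ=-0.036935981, cosθ=0.999317634
temp = (F + m·l·θ̇²·sinθ)/(M+m) = (14.336951 + -0.002457021)/1.395376 = 10.272854040
θ̈ = (g·sinθ − cosθ·temp)/(l·(4/3 − m·cos²θ/(M+m))) = -12.750453177
ẍ = temp − m·l·θ̈·cosθ/(M+m) = 11.176828567
Euler: x'=-0.874149262+0.049283·1.966357139=-0.777241283, ẋ'=1.966357139+0.049283·11.176828567=2.517184781
       θ'=-0.036944385+0.049283·-0.819729408=-0.077343109, θ̇'=-0.819729408+0.049283·-12.750453177=-1.448109992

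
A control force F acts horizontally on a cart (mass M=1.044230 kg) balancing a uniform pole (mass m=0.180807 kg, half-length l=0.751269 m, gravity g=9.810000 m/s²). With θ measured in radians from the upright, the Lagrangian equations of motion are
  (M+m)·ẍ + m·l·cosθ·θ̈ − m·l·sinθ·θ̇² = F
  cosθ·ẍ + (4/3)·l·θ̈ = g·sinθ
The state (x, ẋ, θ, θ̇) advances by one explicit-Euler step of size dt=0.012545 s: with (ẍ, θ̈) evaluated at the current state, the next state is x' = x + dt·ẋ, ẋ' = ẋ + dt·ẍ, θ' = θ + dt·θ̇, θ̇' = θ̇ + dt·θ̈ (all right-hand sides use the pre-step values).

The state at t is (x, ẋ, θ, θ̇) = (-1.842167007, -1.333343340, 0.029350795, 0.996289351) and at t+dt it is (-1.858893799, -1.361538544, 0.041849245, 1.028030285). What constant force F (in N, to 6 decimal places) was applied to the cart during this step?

ẍ = (ẋ'−ẋ)/dt = (-1.361538544−-1.333343340)/0.012545 = -2.247525
θ̈ = (θ̇'−θ̇)/dt = (1.028030285−0.996289351)/0.012545 = 2.530166
sinθ=0.029347, cosθ=0.999569
F = (M+m)·ẍ + m·l·cosθ·θ̈ − m·l·sinθ·θ̇² = -2.753302 + 0.343536 − 0.003957 = -2.413722

F = -2.413722 N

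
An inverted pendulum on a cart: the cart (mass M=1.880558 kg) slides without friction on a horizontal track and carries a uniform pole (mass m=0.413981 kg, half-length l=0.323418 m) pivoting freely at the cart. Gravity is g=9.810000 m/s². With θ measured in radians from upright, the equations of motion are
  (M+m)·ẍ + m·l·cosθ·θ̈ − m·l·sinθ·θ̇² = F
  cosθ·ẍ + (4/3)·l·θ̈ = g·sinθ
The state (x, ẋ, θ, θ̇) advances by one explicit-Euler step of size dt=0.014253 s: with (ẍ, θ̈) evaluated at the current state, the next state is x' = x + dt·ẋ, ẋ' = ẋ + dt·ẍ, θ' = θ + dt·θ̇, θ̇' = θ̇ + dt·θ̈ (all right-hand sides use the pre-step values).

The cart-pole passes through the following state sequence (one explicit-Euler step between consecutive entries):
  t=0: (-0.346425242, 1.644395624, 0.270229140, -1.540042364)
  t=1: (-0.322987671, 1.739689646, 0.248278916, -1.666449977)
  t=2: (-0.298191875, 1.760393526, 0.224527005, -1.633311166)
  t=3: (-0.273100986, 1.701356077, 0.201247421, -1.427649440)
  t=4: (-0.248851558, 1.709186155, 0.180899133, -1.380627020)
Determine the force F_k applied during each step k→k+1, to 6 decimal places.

F_0 = 14.111923 N
F_1 = 3.543426 N
F_2 = -7.700310 N
F_3 = 1.638789 N

step 0→1:
  ẍ = (ẋ'−ẋ)/dt = (1.739689646−1.644395624)/0.014253 = 6.685892
  θ̈ = (θ̇'−θ̇)/dt = (-1.666449977−-1.540042364)/0.014253 = -8.868843
  sinθ=0.266952, cosθ=0.963710
  F = (M+m)·ẍ + m·l·cosθ·θ̈ − m·l·sinθ·θ̇² = 15.341040 + -1.144347 − 0.084770 = 14.111923
step 1→2:
  ẍ = (ẋ'−ẋ)/dt = (1.760393526−1.739689646)/0.014253 = 1.452598
  θ̈ = (θ̇'−θ̇)/dt = (-1.633311166−-1.666449977)/0.014253 = 2.325041
  sinθ=0.245736, cosθ=0.969337
  F = (M+m)·ẍ + m·l·cosθ·θ̈ − m·l·sinθ·θ̇² = 3.333043 + 0.301752 − 0.091369 = 3.543426
step 2→3:
  ẍ = (ẋ'−ẋ)/dt = (1.701356077−1.760393526)/0.014253 = -4.142107
  θ̈ = (θ̇'−θ̇)/dt = (-1.427649440−-1.633311166)/0.014253 = 14.429364
  sinθ=0.222645, cosθ=0.974900
  F = (M+m)·ẍ + m·l·cosθ·θ̈ − m·l·sinθ·θ̇² = -9.504226 + 1.883439 − 0.079524 = -7.700310
step 3→4:
  ẍ = (ẋ'−ẋ)/dt = (1.709186155−1.701356077)/0.014253 = 0.549364
  θ̈ = (θ̇'−θ̇)/dt = (-1.380627020−-1.427649440)/0.014253 = 3.299124
  sinθ=0.199892, cosθ=0.979818
  F = (M+m)·ẍ + m·l·cosθ·θ̈ − m·l·sinθ·θ̇² = 1.260536 + 0.432801 − 0.054548 = 1.638789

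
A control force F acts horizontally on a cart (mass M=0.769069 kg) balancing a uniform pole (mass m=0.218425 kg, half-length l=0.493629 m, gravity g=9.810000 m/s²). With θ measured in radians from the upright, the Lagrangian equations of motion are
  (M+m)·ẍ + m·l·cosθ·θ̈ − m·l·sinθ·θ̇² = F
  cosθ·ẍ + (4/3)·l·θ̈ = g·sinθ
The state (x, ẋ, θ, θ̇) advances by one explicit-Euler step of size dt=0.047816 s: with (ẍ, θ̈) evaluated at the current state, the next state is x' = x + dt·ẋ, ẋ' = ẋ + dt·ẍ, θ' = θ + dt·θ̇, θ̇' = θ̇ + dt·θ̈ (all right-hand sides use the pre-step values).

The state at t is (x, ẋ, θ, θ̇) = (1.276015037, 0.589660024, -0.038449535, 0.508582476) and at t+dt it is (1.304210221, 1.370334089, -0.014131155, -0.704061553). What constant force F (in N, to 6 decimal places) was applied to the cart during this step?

F = 13.391134 N

ẍ = (ẋ'−ẋ)/dt = (1.370334089−0.589660024)/0.047816 = 16.326628
θ̈ = (θ̇'−θ̇)/dt = (-0.704061553−0.508582476)/0.047816 = -25.360633
sinθ=-0.038440, cosθ=0.999261
F = (M+m)·ẍ + m·l·cosθ·θ̈ − m·l·sinθ·θ̇² = 16.122448 + -2.732386 − -0.001072 = 13.391134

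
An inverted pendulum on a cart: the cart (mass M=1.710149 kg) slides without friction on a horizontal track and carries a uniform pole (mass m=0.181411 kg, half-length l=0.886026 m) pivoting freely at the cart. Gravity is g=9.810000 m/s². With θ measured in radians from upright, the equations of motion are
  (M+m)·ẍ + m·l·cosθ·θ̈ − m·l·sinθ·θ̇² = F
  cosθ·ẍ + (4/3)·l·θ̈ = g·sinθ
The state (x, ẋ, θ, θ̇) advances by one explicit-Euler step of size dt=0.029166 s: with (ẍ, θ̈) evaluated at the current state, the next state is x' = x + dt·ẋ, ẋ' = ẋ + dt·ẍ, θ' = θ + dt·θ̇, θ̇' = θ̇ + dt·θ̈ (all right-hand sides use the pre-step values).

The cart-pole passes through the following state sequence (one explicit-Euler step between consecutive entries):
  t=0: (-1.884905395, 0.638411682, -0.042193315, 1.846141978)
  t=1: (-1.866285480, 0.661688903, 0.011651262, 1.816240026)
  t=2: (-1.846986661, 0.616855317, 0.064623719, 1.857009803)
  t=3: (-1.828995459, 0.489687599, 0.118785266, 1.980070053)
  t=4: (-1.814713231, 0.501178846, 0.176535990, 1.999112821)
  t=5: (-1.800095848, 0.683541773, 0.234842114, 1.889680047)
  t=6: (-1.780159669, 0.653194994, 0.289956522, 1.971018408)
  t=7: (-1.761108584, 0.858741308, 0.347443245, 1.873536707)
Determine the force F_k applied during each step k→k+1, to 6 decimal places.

step 0→1:
  ẍ = (ẋ'−ẋ)/dt = (0.661688903−0.638411682)/0.029166 = 0.798094
  θ̈ = (θ̇'−θ̇)/dt = (1.816240026−1.846141978)/0.029166 = -1.025233
  sinθ=-0.042181, cosθ=0.999110
  F = (M+m)·ẍ + m·l·cosθ·θ̈ − m·l·sinθ·θ̇² = 1.509643 + -0.164644 − -0.023108 = 1.368107
step 1→2:
  ẍ = (ẋ'−ẋ)/dt = (0.616855317−0.661688903)/0.029166 = -1.537187
  θ̈ = (θ̇'−θ̇)/dt = (1.857009803−1.816240026)/0.029166 = 1.397853
  sinθ=0.011651, cosθ=0.999932
  F = (M+m)·ẍ + m·l·cosθ·θ̈ − m·l·sinθ·θ̇² = -2.907681 + 0.224668 − 0.006178 = -2.689190
step 2→3:
  ẍ = (ẋ'−ẋ)/dt = (0.489687599−0.616855317)/0.029166 = -4.360136
  θ̈ = (θ̇'−θ̇)/dt = (1.980070053−1.857009803)/0.029166 = 4.219305
  sinθ=0.064579, cosθ=0.997913
  F = (M+m)·ẍ + m·l·cosθ·θ̈ − m·l·sinθ·θ̇² = -8.247458 + 0.676774 − 0.035795 = -7.606480
step 3→4:
  ẍ = (ẋ'−ẋ)/dt = (0.501178846−0.489687599)/0.029166 = 0.393995
  θ̈ = (θ̇'−θ̇)/dt = (1.999112821−1.980070053)/0.029166 = 0.652910
  sinθ=0.118506, cosθ=0.992953
  F = (M+m)·ẍ + m·l·cosθ·θ̈ − m·l·sinθ·θ̇² = 0.745264 + 0.104206 − 0.074681 = 0.774789
step 4→5:
  ẍ = (ẋ'−ẋ)/dt = (0.683541773−0.501178846)/0.029166 = 6.252586
  θ̈ = (θ̇'−θ̇)/dt = (1.889680047−1.999112821)/0.029166 = -3.752067
  sinθ=0.175620, cosθ=0.984458
  F = (M+m)·ẍ + m·l·cosθ·θ̈ − m·l·sinθ·θ̇² = 11.827142 + -0.593715 − 0.112813 = 11.120614
step 5→6:
  ẍ = (ẋ'−ẋ)/dt = (0.653194994−0.683541773)/0.029166 = -1.040485
  θ̈ = (θ̇'−θ̇)/dt = (1.971018408−1.889680047)/0.029166 = 2.788808
  sinθ=0.232689, cosθ=0.972551
  F = (M+m)·ẍ + m·l·cosθ·θ̈ − m·l·sinθ·θ̇² = -1.968139 + 0.435954 − 0.133556 = -1.665741
step 6→7:
  ẍ = (ẋ'−ẋ)/dt = (0.858741308−0.653194994)/0.029166 = 7.047463
  θ̈ = (θ̇'−θ̇)/dt = (1.873536707−1.971018408)/0.029166 = -3.342306
  sinθ=0.285911, cosθ=0.958256
  F = (M+m)·ẍ + m·l·cosθ·θ̈ − m·l·sinθ·θ̇² = 13.330700 + -0.514799 − 0.178534 = 12.637366

F_0 = 1.368107 N
F_1 = -2.689190 N
F_2 = -7.606480 N
F_3 = 0.774789 N
F_4 = 11.120614 N
F_5 = -1.665741 N
F_6 = 12.637366 N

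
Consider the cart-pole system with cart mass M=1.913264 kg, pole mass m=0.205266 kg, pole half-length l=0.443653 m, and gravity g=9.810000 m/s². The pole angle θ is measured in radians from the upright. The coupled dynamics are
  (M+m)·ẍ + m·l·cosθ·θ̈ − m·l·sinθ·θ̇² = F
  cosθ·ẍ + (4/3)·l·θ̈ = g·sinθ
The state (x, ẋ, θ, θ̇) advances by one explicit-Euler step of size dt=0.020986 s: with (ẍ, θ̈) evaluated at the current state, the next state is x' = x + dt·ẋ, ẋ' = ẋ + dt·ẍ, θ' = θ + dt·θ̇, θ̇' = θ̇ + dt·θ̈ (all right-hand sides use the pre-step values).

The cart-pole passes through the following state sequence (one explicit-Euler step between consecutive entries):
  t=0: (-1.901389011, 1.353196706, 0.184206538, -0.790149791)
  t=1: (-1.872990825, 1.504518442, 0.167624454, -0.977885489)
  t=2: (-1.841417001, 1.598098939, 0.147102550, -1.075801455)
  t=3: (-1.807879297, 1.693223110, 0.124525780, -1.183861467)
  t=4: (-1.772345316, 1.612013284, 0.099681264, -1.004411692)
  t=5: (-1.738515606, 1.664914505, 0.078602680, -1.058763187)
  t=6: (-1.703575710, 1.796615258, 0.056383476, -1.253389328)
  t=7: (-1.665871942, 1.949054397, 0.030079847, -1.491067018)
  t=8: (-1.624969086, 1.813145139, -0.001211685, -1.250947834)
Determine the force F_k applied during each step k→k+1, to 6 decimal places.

F_0 = 14.464587 N
F_1 = 9.013450 N
F_2 = 9.123454 N
F_3 = -7.441282 N
F_4 = 5.096536 N
F_5 = 12.445178 N
F_6 = 14.350878 N
F_7 = -12.684581 N

step 0→1:
  ẍ = (ẋ'−ẋ)/dt = (1.504518442−1.353196706)/0.020986 = 7.210604
  θ̈ = (θ̇'−θ̇)/dt = (-0.977885489−-0.790149791)/0.020986 = -8.945759
  sinθ=0.183167, cosθ=0.983082
  F = (M+m)·ẍ + m·l·cosθ·θ̈ − m·l·sinθ·θ̇² = 15.275881 + -0.800880 − 0.010414 = 14.464587
step 1→2:
  ẍ = (ẋ'−ẋ)/dt = (1.598098939−1.504518442)/0.020986 = 4.459187
  θ̈ = (θ̇'−θ̇)/dt = (-1.075801455−-0.977885489)/0.020986 = -4.665776
  sinθ=0.166841, cosθ=0.985984
  F = (M+m)·ẍ + m·l·cosθ·θ̈ − m·l·sinθ·θ̇² = 9.446921 + -0.418942 − 0.014529 = 9.013450
step 2→3:
  ẍ = (ẋ'−ẋ)/dt = (1.693223110−1.598098939)/0.020986 = 4.532744
  θ̈ = (θ̇'−θ̇)/dt = (-1.183861467−-1.075801455)/0.020986 = -5.149148
  sinθ=0.146573, cosθ=0.989200
  F = (M+m)·ẍ + m·l·cosθ·θ̈ − m·l·sinθ·θ̇² = 9.602755 + -0.463852 − 0.015448 = 9.123454
step 3→4:
  ẍ = (ẋ'−ẋ)/dt = (1.612013284−1.693223110)/0.020986 = -3.869714
  θ̈ = (θ̇'−θ̇)/dt = (-1.004411692−-1.183861467)/0.020986 = 8.550928
  sinθ=0.124204, cosθ=0.992257
  F = (M+m)·ẍ + m·l·cosθ·θ̈ − m·l·sinθ·θ̇² = -8.198106 + 0.772677 − 0.015853 = -7.441282
step 4→5:
  ẍ = (ẋ'−ẋ)/dt = (1.664914505−1.612013284)/0.020986 = 2.520786
  θ̈ = (θ̇'−θ̇)/dt = (-1.058763187−-1.004411692)/0.020986 = -2.589893
  sinθ=0.099516, cosθ=0.995036
  F = (M+m)·ẍ + m·l·cosθ·θ̈ − m·l·sinθ·θ̇² = 5.340361 + -0.234683 − 0.009143 = 5.096536
step 5→6:
  ẍ = (ẋ'−ẋ)/dt = (1.796615258−1.664914505)/0.020986 = 6.275648
  θ̈ = (θ̇'−θ̇)/dt = (-1.253389328−-1.058763187)/0.020986 = -9.274094
  sinθ=0.078522, cosθ=0.996912
  F = (M+m)·ẍ + m·l·cosθ·θ̈ − m·l·sinθ·θ̇² = 13.295149 + -0.841955 − 0.008016 = 12.445178
step 6→7:
  ẍ = (ẋ'−ẋ)/dt = (1.949054397−1.796615258)/0.020986 = 7.263849
  θ̈ = (θ̇'−θ̇)/dt = (-1.491067018−-1.253389328)/0.020986 = -11.325536
  sinθ=0.056354, cosθ=0.998411
  F = (M+m)·ẍ + m·l·cosθ·θ̈ − m·l·sinθ·θ̇² = 15.388682 + -1.029742 − 0.008062 = 14.350878
step 7→8:
  ẍ = (ẋ'−ẋ)/dt = (1.813145139−1.949054397)/0.020986 = -6.476187
  θ̈ = (θ̇'−θ̇)/dt = (-1.250947834−-1.491067018)/0.020986 = 11.441875
  sinθ=0.030075, cosθ=0.999548
  F = (M+m)·ẍ + m·l·cosθ·θ̈ − m·l·sinθ·θ̇² = -13.719996 + 1.041504 − 0.006089 = -12.684581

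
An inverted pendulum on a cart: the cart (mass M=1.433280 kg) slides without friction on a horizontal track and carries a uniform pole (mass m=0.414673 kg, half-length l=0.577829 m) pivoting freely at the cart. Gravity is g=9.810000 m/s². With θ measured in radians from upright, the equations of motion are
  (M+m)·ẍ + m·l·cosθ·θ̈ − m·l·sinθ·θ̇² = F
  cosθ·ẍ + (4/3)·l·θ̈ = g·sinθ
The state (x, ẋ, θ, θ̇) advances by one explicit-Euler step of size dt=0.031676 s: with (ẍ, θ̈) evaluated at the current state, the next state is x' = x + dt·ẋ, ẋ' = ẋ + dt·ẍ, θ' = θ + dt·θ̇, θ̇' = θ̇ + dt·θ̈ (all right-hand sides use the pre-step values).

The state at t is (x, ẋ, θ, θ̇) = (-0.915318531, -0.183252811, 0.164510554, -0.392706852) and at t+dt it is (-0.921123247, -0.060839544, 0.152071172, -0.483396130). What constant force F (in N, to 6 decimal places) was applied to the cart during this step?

F = 6.458694 N

ẍ = (ẋ'−ẋ)/dt = (-0.060839544−-0.183252811)/0.031676 = 3.864543
θ̈ = (θ̇'−θ̇)/dt = (-0.483396130−-0.392706852)/0.031676 = -2.863028
sinθ=0.163770, cosθ=0.986499
F = (M+m)·ẍ + m·l·cosθ·θ̈ − m·l·sinθ·θ̇² = 7.141494 + -0.676748 − 0.006052 = 6.458694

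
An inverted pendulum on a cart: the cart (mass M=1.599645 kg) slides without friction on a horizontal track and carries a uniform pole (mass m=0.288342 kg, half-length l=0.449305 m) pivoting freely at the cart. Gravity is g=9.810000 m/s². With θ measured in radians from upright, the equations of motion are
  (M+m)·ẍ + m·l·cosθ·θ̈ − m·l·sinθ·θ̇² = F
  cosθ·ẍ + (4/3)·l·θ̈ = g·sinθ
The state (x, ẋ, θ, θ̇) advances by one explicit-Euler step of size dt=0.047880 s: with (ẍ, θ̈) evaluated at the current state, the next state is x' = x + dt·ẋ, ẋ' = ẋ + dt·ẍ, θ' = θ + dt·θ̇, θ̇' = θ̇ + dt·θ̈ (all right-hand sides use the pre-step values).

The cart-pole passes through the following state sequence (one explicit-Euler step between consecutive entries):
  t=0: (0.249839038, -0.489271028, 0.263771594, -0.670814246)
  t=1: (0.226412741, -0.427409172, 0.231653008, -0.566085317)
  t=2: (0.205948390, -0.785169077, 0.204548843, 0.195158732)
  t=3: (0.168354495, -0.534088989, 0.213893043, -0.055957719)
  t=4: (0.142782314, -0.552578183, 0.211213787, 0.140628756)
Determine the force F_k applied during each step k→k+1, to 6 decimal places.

step 0→1:
  ẍ = (ẋ'−ẋ)/dt = (-0.427409172−-0.489271028)/0.047880 = 1.292019
  θ̈ = (θ̇'−θ̇)/dt = (-0.566085317−-0.670814246)/0.047880 = 2.187321
  sinθ=0.260724, cosθ=0.965414
  F = (M+m)·ẍ + m·l·cosθ·θ̈ − m·l·sinθ·θ̇² = 2.439315 + 0.273574 − 0.015200 = 2.697689
step 1→2:
  ẍ = (ẋ'−ẋ)/dt = (-0.785169077−-0.427409172)/0.047880 = -7.472011
  θ̈ = (θ̇'−θ̇)/dt = (0.195158732−-0.566085317)/0.047880 = 15.898999
  sinθ=0.229587, cosθ=0.973288
  F = (M+m)·ẍ + m·l·cosθ·θ̈ − m·l·sinθ·θ̇² = -14.107060 + 2.004751 − 0.009531 = -12.111841
step 2→3:
  ẍ = (ẋ'−ẋ)/dt = (-0.534088989−-0.785169077)/0.047880 = 5.243945
  θ̈ = (θ̇'−θ̇)/dt = (-0.055957719−0.195158732)/0.047880 = -5.244704
  sinθ=0.203125, cosθ=0.979153
  F = (M+m)·ẍ + m·l·cosθ·θ̈ − m·l·sinθ·θ̇² = 9.900500 + -0.665305 − 0.001002 = 9.234193
step 3→4:
  ẍ = (ẋ'−ẋ)/dt = (-0.552578183−-0.534088989)/0.047880 = -0.386157
  θ̈ = (θ̇'−θ̇)/dt = (0.140628756−-0.055957719)/0.047880 = 4.105816
  sinθ=0.212266, cosθ=0.977212
  F = (M+m)·ẍ + m·l·cosθ·θ̈ − m·l·sinθ·θ̇² = -0.729059 + 0.519801 − 0.000086 = -0.209344

F_0 = 2.697689 N
F_1 = -12.111841 N
F_2 = 9.234193 N
F_3 = -0.209344 N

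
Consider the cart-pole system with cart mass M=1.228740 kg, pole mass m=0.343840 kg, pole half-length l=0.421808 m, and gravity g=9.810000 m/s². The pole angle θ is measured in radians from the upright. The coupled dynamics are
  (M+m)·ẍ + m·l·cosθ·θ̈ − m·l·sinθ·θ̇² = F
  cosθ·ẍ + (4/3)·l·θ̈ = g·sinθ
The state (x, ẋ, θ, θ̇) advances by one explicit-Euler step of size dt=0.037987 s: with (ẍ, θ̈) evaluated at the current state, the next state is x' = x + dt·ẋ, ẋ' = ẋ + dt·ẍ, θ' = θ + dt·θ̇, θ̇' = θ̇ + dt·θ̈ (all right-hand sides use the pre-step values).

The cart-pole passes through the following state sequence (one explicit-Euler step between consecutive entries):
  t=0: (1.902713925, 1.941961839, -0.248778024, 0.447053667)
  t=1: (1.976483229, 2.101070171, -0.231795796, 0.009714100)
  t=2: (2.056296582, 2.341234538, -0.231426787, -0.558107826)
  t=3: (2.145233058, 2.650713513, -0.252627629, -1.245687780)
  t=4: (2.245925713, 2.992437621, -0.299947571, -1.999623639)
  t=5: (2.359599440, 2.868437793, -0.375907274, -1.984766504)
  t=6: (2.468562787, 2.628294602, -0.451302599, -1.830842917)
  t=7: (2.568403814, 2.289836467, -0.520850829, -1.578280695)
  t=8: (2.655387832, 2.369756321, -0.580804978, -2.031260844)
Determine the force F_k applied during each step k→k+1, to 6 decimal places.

step 0→1:
  ẍ = (ẋ'−ẋ)/dt = (2.101070171−1.941961839)/0.037987 = 4.188494
  θ̈ = (θ̇'−θ̇)/dt = (0.009714100−0.447053667)/0.037987 = -11.512875
  sinθ=-0.246220, cosθ=0.969214
  F = (M+m)·ẍ + m·l·cosθ·θ̈ − m·l·sinθ·θ̇² = 6.586742 + -1.618358 − -0.007137 = 4.975521
step 1→2:
  ẍ = (ẋ'−ẋ)/dt = (2.341234538−2.101070171)/0.037987 = 6.322278
  θ̈ = (θ̇'−θ̇)/dt = (-0.558107826−0.009714100)/0.037987 = -14.947796
  sinθ=-0.229726, cosθ=0.973255
  F = (M+m)·ẍ + m·l·cosθ·θ̈ − m·l·sinθ·θ̇² = 9.942288 + -2.109965 − -0.000003 = 7.832326
step 2→3:
  ẍ = (ẋ'−ẋ)/dt = (2.650713513−2.341234538)/0.037987 = 8.146971
  θ̈ = (θ̇'−θ̇)/dt = (-1.245687780−-0.558107826)/0.037987 = -18.100402
  sinθ=-0.229367, cosθ=0.973340
  F = (M+m)·ẍ + m·l·cosθ·θ̈ − m·l·sinθ·θ̇² = 12.811763 + -2.555195 − -0.010362 = 10.266930
step 3→4:
  ẍ = (ẋ'−ẋ)/dt = (2.992437621−2.650713513)/0.037987 = 8.995817
  θ̈ = (θ̇'−θ̇)/dt = (-1.999623639−-1.245687780)/0.037987 = -19.847207
  sinθ=-0.249949, cosθ=0.968259
  F = (M+m)·ẍ + m·l·cosθ·θ̈ − m·l·sinθ·θ̇² = 14.146642 + -2.787162 − -0.056252 = 11.415733
step 4→5:
  ẍ = (ẋ'−ẋ)/dt = (2.868437793−2.992437621)/0.037987 = -3.264270
  θ̈ = (θ̇'−θ̇)/dt = (-1.984766504−-1.999623639)/0.037987 = 0.391111
  sinθ=-0.295470, cosθ=0.955352
  F = (M+m)·ẍ + m·l·cosθ·θ̈ − m·l·sinθ·θ̇² = -5.133326 + 0.054192 − -0.171349 = -4.907785
step 5→6:
  ẍ = (ẋ'−ẋ)/dt = (2.628294602−2.868437793)/0.037987 = -6.321720
  θ̈ = (θ̇'−θ̇)/dt = (-1.830842917−-1.984766504)/0.037987 = 4.052007
  sinθ=-0.367117, cosθ=0.930175
  F = (M+m)·ẍ + m·l·cosθ·θ̈ − m·l·sinθ·θ̇² = -9.941411 + 0.546646 − -0.209746 = -9.185019
step 6→7:
  ẍ = (ẋ'−ẋ)/dt = (2.289836467−2.628294602)/0.037987 = -8.909841
  θ̈ = (θ̇'−θ̇)/dt = (-1.578280695−-1.830842917)/0.037987 = 6.648649
  sinθ=-0.436138, cosθ=0.899880
  F = (M+m)·ẍ + m·l·cosθ·θ̈ − m·l·sinθ·θ̇² = -14.011438 + 0.867739 − -0.212030 = -12.931669
step 7→8:
  ẍ = (ẋ'−ẋ)/dt = (2.369756321−2.289836467)/0.037987 = 2.103874
  θ̈ = (θ̇'−θ̇)/dt = (-2.031260844−-1.578280695)/0.037987 = -11.924610
  sinθ=-0.497618, cosθ=0.867396
  F = (M+m)·ẍ + m·l·cosθ·θ̈ − m·l·sinθ·θ̇² = 3.308510 + -1.500144 − -0.179778 = 1.988144

F_0 = 4.975521 N
F_1 = 7.832326 N
F_2 = 10.266930 N
F_3 = 11.415733 N
F_4 = -4.907785 N
F_5 = -9.185019 N
F_6 = -12.931669 N
F_7 = 1.988144 N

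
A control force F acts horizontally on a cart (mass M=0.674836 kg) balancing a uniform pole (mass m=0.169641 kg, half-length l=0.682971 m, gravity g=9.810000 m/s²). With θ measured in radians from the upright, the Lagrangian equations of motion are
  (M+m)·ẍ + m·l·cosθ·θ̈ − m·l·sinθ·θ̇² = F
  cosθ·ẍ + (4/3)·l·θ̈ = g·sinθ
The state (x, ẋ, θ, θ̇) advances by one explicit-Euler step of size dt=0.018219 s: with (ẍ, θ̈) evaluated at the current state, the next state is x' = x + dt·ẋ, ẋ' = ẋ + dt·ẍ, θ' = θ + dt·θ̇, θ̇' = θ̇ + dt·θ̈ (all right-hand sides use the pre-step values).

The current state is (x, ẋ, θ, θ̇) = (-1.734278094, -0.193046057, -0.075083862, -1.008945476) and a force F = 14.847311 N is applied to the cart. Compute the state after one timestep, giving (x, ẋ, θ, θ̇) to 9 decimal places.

sinθ=-0.075013333, cosθ=0.997182531
temp = (F + m·l·θ̇²·sinθ)/(M+m) = (14.847311 + -0.008847222)/0.844477 = 17.571187584
θ̈ = (g·sinθ − cosθ·temp)/(l·(4/3 − m·cos²θ/(M+m))) = -23.582402439
ẍ = temp − m·l·θ̈·cosθ/(M+m) = 20.797511516
Euler: x'=-1.734278094+0.018219·-0.193046057=-1.737795200, ẋ'=-0.193046057+0.018219·20.797511516=0.185863805
       θ'=-0.075083862+0.018219·-1.008945476=-0.093465840, θ̇'=-1.008945476+0.018219·-23.582402439=-1.438593266

(-1.737795200, 0.185863805, -0.093465840, -1.438593266)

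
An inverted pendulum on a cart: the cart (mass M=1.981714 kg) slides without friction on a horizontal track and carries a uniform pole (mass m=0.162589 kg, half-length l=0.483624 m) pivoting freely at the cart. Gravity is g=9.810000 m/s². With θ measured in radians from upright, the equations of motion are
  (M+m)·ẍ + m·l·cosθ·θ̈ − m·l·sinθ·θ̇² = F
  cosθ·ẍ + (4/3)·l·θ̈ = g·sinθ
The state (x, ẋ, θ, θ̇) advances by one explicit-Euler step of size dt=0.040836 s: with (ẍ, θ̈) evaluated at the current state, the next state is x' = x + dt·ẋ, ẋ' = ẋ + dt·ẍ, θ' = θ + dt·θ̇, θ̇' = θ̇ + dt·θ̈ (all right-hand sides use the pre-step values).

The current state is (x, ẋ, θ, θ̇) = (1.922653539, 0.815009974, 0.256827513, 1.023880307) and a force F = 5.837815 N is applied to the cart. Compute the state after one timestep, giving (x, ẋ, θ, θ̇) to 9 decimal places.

sinθ=0.254013404, cosθ=0.967200698
temp = (F + m·l·θ̇²·sinθ)/(M+m) = (5.837815 + 0.020938908)/2.144303 = 2.732241622
θ̈ = (g·sinθ − cosθ·temp)/(l·(4/3 − m·cos²θ/(M+m))) = -0.246924859
ẍ = temp − m·l·θ̈·cosθ/(M+m) = 2.740999407
Euler: x'=1.922653539+0.040836·0.815009974=1.955935286, ẋ'=0.815009974+0.040836·2.740999407=0.926941426
       θ'=0.256827513+0.040836·1.023880307=0.298638689, θ̇'=1.023880307+0.040836·-0.246924859=1.013796883

(1.955935286, 0.926941426, 0.298638689, 1.013796883)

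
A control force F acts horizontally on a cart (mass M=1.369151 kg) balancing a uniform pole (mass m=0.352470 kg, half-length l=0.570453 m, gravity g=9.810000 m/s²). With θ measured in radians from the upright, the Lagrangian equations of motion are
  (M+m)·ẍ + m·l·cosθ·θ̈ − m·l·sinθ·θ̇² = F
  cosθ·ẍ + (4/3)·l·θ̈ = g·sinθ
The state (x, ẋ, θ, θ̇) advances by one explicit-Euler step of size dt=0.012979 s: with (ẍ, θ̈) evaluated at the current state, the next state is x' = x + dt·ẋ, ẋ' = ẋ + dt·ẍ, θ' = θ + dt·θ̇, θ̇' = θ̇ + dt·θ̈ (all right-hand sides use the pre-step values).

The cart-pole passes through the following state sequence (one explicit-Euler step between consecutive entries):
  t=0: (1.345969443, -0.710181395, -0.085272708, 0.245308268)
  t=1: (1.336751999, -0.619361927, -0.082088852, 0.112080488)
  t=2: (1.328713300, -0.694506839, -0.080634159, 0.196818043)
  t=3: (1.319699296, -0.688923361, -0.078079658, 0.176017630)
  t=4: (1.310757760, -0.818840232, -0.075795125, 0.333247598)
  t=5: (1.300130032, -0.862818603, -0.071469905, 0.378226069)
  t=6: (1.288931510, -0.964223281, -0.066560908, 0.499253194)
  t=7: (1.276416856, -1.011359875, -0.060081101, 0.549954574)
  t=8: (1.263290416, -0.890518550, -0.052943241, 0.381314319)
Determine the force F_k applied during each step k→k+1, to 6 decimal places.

step 0→1:
  ẍ = (ẋ'−ẋ)/dt = (-0.619361927−-0.710181395)/0.012979 = 6.997416
  θ̈ = (θ̇'−θ̇)/dt = (0.112080488−0.245308268)/0.012979 = -10.264873
  sinθ=-0.085169, cosθ=0.996366
  F = (M+m)·ẍ + m·l·cosθ·θ̈ − m·l·sinθ·θ̇² = 12.046899 + -2.056434 − -0.001031 = 9.991496
step 1→2:
  ẍ = (ẋ'−ẋ)/dt = (-0.694506839−-0.619361927)/0.012979 = -5.789730
  θ̈ = (θ̇'−θ̇)/dt = (0.196818043−0.112080488)/0.012979 = 6.528820
  sinθ=-0.081997, cosθ=0.996633
  F = (M+m)·ẍ + m·l·cosθ·θ̈ − m·l·sinθ·θ̇² = -9.967722 + 1.308313 − -0.000207 = -8.659201
step 2→3:
  ẍ = (ẋ'−ẋ)/dt = (-0.688923361−-0.694506839)/0.012979 = 0.430193
  θ̈ = (θ̇'−θ̇)/dt = (0.176017630−0.196818043)/0.012979 = -1.602621
  sinθ=-0.080547, cosθ=0.996751
  F = (M+m)·ẍ + m·l·cosθ·θ̈ − m·l·sinθ·θ̇² = 0.740630 + -0.321188 − -0.000627 = 0.420069
step 3→4:
  ẍ = (ẋ'−ẋ)/dt = (-0.818840232−-0.688923361)/0.012979 = -10.009775
  θ̈ = (θ̇'−θ̇)/dt = (0.333247598−0.176017630)/0.012979 = 12.114182
  sinθ=-0.078000, cosθ=0.996953
  F = (M+m)·ẍ + m·l·cosθ·θ̈ − m·l·sinθ·θ̇² = -17.233039 + 2.428348 − -0.000486 = -14.804205
step 4→5:
  ẍ = (ẋ'−ẋ)/dt = (-0.862818603−-0.818840232)/0.012979 = -3.388425
  θ̈ = (θ̇'−θ̇)/dt = (0.378226069−0.333247598)/0.012979 = 3.465481
  sinθ=-0.075723, cosθ=0.997129
  F = (M+m)·ẍ + m·l·cosθ·θ̈ − m·l·sinθ·θ̇² = -5.833584 + 0.694795 − -0.001691 = -5.137098
step 5→6:
  ẍ = (ẋ'−ẋ)/dt = (-0.964223281−-0.862818603)/0.012979 = -7.812981
  θ̈ = (θ̇'−θ̇)/dt = (0.499253194−0.378226069)/0.012979 = 9.324842
  sinθ=-0.071409, cosθ=0.997447
  F = (M+m)·ẍ + m·l·cosθ·θ̈ − m·l·sinθ·θ̇² = -13.450992 + 1.870137 − -0.002054 = -11.578801
step 6→7:
  ẍ = (ẋ'−ẋ)/dt = (-1.011359875−-0.964223281)/0.012979 = -3.631759
  θ̈ = (θ̇'−θ̇)/dt = (0.549954574−0.499253194)/0.012979 = 3.906417
  sinθ=-0.066512, cosθ=0.997786
  F = (M+m)·ẍ + m·l·cosθ·θ̈ − m·l·sinθ·θ̇² = -6.252512 + 0.783714 − -0.003333 = -5.465464
step 7→8:
  ẍ = (ẋ'−ẋ)/dt = (-0.890518550−-1.011359875)/0.012979 = 9.310527
  θ̈ = (θ̇'−θ̇)/dt = (0.381314319−0.549954574)/0.012979 = -12.993316
  sinθ=-0.060045, cosθ=0.998196
  F = (M+m)·ẍ + m·l·cosθ·θ̈ − m·l·sinθ·θ̇² = 16.029198 + -2.607821 − -0.003652 = 13.425029

F_0 = 9.991496 N
F_1 = -8.659201 N
F_2 = 0.420069 N
F_3 = -14.804205 N
F_4 = -5.137098 N
F_5 = -11.578801 N
F_6 = -5.465464 N
F_7 = 13.425029 N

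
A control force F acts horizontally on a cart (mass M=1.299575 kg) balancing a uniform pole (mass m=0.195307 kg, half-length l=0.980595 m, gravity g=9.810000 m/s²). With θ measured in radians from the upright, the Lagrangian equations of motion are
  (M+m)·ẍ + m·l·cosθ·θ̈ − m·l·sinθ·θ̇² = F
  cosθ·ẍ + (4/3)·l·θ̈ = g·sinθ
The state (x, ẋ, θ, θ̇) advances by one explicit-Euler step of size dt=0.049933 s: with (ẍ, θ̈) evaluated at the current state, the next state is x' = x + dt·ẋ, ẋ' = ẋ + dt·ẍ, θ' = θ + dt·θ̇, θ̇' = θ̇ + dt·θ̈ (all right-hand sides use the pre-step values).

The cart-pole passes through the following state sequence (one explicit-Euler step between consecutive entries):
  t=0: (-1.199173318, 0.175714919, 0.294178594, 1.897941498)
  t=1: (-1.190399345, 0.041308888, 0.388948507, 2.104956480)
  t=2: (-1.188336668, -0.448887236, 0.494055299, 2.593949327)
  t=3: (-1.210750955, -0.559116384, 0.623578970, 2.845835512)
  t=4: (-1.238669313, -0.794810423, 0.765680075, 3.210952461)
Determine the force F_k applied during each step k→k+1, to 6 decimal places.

step 0→1:
  ẍ = (ẋ'−ẋ)/dt = (0.041308888−0.175714919)/0.049933 = -2.691728
  θ̈ = (θ̇'−θ̇)/dt = (2.104956480−1.897941498)/0.049933 = 4.145855
  sinθ=0.289954, cosθ=0.957041
  F = (M+m)·ẍ + m·l·cosθ·θ̈ − m·l·sinθ·θ̇² = -4.023815 + 0.759892 − 0.200033 = -3.463956
step 1→2:
  ẍ = (ẋ'−ẋ)/dt = (-0.448887236−0.041308888)/0.049933 = -9.817077
  θ̈ = (θ̇'−θ̇)/dt = (2.593949327−2.104956480)/0.049933 = 9.792980
  sinθ=0.379216, cosθ=0.925308
  F = (M+m)·ẍ + m·l·cosθ·θ̈ − m·l·sinθ·θ̇² = -14.675372 + 1.735437 − 0.321796 = -13.261731
step 2→3:
  ẍ = (ẋ'−ẋ)/dt = (-0.559116384−-0.448887236)/0.049933 = -2.207541
  θ̈ = (θ̇'−θ̇)/dt = (2.845835512−2.593949327)/0.049933 = 5.044483
  sinθ=0.474200, cosθ=0.880417
  F = (M+m)·ẍ + m·l·cosθ·θ̈ − m·l·sinθ·θ̇² = -3.300013 + 0.850575 − 0.611072 = -3.060510
step 3→4:
  ẍ = (ẋ'−ẋ)/dt = (-0.794810423−-0.559116384)/0.049933 = -4.720206
  θ̈ = (θ̇'−θ̇)/dt = (3.210952461−2.845835512)/0.049933 = 7.312137
  sinθ=0.583944, cosθ=0.811794
  F = (M+m)·ẍ + m·l·cosθ·θ̈ − m·l·sinθ·θ̇² = -7.056151 + 1.136835 − 0.905729 = -6.825045

F_0 = -3.463956 N
F_1 = -13.261731 N
F_2 = -3.060510 N
F_3 = -6.825045 N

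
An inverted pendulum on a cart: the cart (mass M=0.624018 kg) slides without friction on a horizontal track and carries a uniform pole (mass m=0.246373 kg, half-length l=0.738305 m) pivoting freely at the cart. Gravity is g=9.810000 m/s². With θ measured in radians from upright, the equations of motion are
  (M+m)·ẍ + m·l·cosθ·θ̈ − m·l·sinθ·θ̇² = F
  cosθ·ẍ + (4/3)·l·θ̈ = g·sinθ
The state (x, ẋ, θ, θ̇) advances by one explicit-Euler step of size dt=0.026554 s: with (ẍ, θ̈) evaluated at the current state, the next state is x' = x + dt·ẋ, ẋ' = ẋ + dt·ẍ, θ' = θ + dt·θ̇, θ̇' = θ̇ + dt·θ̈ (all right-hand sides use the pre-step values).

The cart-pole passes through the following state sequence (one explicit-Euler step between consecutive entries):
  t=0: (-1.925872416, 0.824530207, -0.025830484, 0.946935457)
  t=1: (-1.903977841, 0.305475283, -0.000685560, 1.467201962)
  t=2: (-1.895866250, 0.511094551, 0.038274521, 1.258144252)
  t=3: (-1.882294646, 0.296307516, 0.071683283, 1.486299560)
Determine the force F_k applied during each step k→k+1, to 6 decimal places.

F_0 = -13.446742 N
F_1 = 5.308015 N
F_2 = -5.489590 N

step 0→1:
  ẍ = (ẋ'−ẋ)/dt = (0.305475283−0.824530207)/0.026554 = -19.547146
  θ̈ = (θ̇'−θ̇)/dt = (1.467201962−0.946935457)/0.026554 = 19.592773
  sinθ=-0.025828, cosθ=0.999666
  F = (M+m)·ẍ + m·l·cosθ·θ̈ − m·l·sinθ·θ̇² = -17.013660 + 3.562706 − -0.004213 = -13.446742
step 1→2:
  ẍ = (ẋ'−ẋ)/dt = (0.511094551−0.305475283)/0.026554 = 7.743439
  θ̈ = (θ̇'−θ̇)/dt = (1.258144252−1.467201962)/0.026554 = -7.872927
  sinθ=-0.000686, cosθ=1.000000
  F = (M+m)·ẍ + m·l·cosθ·θ̈ − m·l·sinθ·θ̇² = 6.739819 + -1.432073 − -0.000268 = 5.308015
step 2→3:
  ẍ = (ẋ'−ẋ)/dt = (0.296307516−0.511094551)/0.026554 = -8.088689
  θ̈ = (θ̇'−θ̇)/dt = (1.486299560−1.258144252)/0.026554 = 8.592126
  sinθ=0.038265, cosθ=0.999268
  F = (M+m)·ẍ + m·l·cosθ·θ̈ − m·l·sinθ·θ̇² = -7.040322 + 1.561749 − 0.011018 = -5.489590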